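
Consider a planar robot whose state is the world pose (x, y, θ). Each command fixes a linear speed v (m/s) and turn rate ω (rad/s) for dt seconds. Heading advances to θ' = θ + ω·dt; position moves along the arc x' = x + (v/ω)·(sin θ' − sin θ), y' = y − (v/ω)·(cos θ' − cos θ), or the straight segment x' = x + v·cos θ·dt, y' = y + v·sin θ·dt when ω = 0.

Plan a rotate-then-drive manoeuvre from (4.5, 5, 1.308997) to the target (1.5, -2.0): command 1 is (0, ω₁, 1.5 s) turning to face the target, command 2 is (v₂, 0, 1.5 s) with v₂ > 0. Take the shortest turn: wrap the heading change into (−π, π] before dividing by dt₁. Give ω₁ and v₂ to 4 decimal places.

heading to target = atan2(-2−5, 1.5−4.5) = -1.9757
Δθ = wrap(-1.9757 − 1.3090) = 2.9985; ω₁ = Δθ/dt₁ = 1.9990
distance = √((1.5−4.5)² + (-2−5)²) = 7.6158; v₂ = distance/dt₂ = 5.0772

ω₁ = 1.9990, v₂ = 5.0772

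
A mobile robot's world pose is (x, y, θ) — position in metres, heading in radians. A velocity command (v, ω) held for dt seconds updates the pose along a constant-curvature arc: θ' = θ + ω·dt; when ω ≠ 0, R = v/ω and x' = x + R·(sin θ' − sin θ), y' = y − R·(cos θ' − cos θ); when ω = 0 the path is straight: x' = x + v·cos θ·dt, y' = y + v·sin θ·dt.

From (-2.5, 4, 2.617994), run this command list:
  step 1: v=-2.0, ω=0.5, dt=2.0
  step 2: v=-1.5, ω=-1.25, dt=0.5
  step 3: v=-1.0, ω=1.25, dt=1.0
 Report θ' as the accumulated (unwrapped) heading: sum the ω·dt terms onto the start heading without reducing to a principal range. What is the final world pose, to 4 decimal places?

step 1: θ'=3.6180 (R=-4.0000) → pose (1.3343, 3.9095, 3.6180)
step 2: θ'=2.9930 (R=1.2000) → pose (2.0623, 4.0299, 2.9930)
step 3: θ'=4.2430 (R=-0.8000) → pose (2.8942, 4.4592, 4.2430)

(2.8942, 4.4592, 4.2430)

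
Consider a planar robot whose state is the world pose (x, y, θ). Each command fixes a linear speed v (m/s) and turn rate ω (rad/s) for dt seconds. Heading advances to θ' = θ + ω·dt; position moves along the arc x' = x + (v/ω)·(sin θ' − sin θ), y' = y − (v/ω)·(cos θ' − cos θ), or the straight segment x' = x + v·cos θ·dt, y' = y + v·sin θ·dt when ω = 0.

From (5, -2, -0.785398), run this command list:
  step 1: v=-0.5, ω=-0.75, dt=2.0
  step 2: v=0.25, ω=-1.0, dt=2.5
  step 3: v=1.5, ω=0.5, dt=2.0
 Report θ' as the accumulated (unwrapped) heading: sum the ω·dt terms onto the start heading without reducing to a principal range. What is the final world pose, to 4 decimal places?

step 1: θ'=-2.2854 (R=0.6667) → pose (4.9678, -1.0917, -2.2854)
step 2: θ'=-4.7854 (R=-0.2500) → pose (4.5297, -0.9097, -4.7854)
step 3: θ'=-3.7854 (R=3.0000) → pose (3.3384, 1.7086, -3.7854)

(3.3384, 1.7086, -3.7854)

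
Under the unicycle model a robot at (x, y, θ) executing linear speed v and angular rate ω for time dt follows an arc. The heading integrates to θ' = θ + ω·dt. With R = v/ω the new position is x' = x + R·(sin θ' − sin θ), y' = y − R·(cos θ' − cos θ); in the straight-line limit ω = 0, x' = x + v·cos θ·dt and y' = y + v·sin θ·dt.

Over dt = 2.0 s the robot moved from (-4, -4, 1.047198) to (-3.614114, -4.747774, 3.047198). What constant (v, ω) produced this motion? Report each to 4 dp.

Δθ = 3.047198 − 1.047198 = 2.000000
ω = Δθ/dt = 2.000000/2.0 = 1.0000
R = −Δy/(cos θ' − cos θ) = -0.5000
v = R·ω = -0.5000·1.0000 = -0.5000

v = -0.5000, ω = 1.0000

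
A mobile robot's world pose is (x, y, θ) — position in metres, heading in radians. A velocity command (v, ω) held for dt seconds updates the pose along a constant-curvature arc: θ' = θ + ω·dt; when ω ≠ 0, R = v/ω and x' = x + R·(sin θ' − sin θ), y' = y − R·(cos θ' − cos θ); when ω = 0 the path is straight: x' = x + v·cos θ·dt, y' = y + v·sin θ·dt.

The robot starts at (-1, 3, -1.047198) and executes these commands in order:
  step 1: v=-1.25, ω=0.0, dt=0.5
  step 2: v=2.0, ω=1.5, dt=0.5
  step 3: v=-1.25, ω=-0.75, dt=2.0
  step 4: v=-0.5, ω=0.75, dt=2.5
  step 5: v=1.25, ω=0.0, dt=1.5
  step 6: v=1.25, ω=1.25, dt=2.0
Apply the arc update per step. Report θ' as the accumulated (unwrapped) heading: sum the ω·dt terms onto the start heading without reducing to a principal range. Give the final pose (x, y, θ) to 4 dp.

step 1: θ'=-1.0472 (straight) → pose (-1.3125, 3.5413, -1.0472)
step 2: θ'=-0.2972 (R=1.3333) → pose (-0.5483, 2.9331, -0.2972)
step 3: θ'=-1.7972 (R=1.6667) → pose (-1.6843, 4.9008, -1.7972)
step 4: θ'=0.0778 (R=-0.6667) → pose (-2.3858, 5.7151, 0.0778)
step 5: θ'=0.0778 (straight) → pose (-0.5165, 5.8608, 0.0778)
step 6: θ'=2.5778 (R=1.0000) → pose (-0.0598, 7.7030, 2.5778)

(-0.0598, 7.7030, 2.5778)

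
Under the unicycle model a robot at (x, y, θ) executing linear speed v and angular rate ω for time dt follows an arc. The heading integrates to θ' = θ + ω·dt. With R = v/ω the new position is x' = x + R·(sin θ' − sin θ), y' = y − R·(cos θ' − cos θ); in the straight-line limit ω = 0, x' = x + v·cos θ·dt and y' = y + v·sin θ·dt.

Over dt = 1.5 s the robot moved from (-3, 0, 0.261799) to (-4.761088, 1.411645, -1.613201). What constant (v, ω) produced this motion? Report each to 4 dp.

v = -1.7500, ω = -1.2500

Δθ = -1.613201 − 0.261799 = -1.875000
ω = Δθ/dt = -1.875000/1.5 = -1.2500
R = Δx/(sin θ' − sin θ) = 1.4000
v = R·ω = 1.4000·-1.2500 = -1.7500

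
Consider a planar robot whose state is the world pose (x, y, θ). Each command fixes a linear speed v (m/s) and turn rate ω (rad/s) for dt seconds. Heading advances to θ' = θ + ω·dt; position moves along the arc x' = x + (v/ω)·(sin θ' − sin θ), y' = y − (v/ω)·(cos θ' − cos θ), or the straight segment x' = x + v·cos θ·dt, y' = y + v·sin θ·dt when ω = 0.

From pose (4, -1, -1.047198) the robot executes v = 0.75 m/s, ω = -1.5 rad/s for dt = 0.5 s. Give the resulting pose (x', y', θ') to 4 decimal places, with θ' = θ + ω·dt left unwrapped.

(4.0542, -1.3622, -1.7972)

θ' = -1.0472 + -1.5·0.5 = -1.7972
R = v/ω = 0.75/-1.5 = -0.5000
x' = 4 + -0.5000·(sin -1.7972 − sin -1.0472) = 4.0542
y' = -1 − -0.5000·(cos -1.7972 − cos -1.0472) = -1.3622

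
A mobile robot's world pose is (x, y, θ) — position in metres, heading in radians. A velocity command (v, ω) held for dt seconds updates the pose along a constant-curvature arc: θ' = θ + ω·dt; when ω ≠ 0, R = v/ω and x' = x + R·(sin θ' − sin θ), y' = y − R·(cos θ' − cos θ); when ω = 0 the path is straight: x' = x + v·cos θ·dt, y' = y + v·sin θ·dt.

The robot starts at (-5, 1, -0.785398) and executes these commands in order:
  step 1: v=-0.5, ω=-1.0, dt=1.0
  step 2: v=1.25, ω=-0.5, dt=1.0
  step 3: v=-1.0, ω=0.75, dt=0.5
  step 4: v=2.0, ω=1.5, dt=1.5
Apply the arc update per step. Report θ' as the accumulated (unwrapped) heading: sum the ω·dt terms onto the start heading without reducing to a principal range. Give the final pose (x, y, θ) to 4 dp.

(-3.7379, -0.9176, 0.3396)

step 1: θ'=-1.7854 (R=0.5000) → pose (-5.1350, 1.4600, -1.7854)
step 2: θ'=-2.2854 (R=-2.5000) → pose (-5.6892, 0.3541, -2.2854)
step 3: θ'=-1.9104 (R=-1.3333) → pose (-5.4392, 0.7837, -1.9104)
step 4: θ'=0.3396 (R=1.3333) → pose (-3.7379, -0.9176, 0.3396)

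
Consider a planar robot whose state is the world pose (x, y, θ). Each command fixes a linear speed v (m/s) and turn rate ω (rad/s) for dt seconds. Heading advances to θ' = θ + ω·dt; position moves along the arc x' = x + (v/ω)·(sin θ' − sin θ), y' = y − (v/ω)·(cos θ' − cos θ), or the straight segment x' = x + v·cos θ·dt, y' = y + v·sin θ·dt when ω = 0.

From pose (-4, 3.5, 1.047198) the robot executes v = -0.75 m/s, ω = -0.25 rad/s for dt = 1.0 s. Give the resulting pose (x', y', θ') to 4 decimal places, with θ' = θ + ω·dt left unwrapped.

θ' = 1.0472 + -0.25·1.0 = 0.7972
R = v/ω = -0.75/-0.25 = 3.0000
x' = -4 + 3.0000·(sin 0.7972 − sin 1.0472) = -4.4519
y' = 3.5 − 3.0000·(cos 0.7972 − cos 1.0472) = 2.9039

(-4.4519, 2.9039, 0.7972)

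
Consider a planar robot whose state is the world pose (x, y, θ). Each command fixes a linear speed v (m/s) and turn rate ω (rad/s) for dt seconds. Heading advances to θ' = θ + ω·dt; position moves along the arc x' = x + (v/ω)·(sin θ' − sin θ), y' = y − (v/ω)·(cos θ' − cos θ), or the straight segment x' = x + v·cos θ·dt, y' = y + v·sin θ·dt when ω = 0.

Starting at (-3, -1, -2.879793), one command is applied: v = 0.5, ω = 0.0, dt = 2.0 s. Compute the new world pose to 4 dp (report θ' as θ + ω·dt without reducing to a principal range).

(-3.9659, -1.2588, -2.8798)

θ' = -2.8798 + 0.0·2.0 = -2.8798
ω = 0 → straight: x' = -3 + 0.5·cos(-2.8798)·2.0 = -3.9659
y' = -1 + 0.5·sin(-2.8798)·2.0 = -1.2588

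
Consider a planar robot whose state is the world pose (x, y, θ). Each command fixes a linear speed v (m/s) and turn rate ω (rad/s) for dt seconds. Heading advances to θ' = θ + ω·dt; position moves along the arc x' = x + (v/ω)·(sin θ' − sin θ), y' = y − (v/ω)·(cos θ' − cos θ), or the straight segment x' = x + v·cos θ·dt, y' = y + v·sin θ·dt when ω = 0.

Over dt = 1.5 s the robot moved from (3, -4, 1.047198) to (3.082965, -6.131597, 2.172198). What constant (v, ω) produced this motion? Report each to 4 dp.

Δθ = 2.172198 − 1.047198 = 1.125000
ω = Δθ/dt = 1.125000/1.5 = 0.7500
R = −Δy/(cos θ' − cos θ) = -2.0000
v = R·ω = -2.0000·0.7500 = -1.5000

v = -1.5000, ω = 0.7500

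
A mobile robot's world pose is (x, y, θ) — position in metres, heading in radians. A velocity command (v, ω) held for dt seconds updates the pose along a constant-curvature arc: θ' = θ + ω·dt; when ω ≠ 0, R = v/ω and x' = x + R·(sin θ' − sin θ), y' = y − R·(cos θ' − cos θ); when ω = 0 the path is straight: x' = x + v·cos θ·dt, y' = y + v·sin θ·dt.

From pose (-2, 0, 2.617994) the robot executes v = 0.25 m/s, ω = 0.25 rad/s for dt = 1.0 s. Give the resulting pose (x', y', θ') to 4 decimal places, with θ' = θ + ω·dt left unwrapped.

θ' = 2.6180 + 0.25·1.0 = 2.8680
R = v/ω = 0.25/0.25 = 1.0000
x' = -2 + 1.0000·(sin 2.8680 − sin 2.6180) = -2.2298
y' = 0 − 1.0000·(cos 2.8680 − cos 2.6180) = 0.0968

(-2.2298, 0.0968, 2.8680)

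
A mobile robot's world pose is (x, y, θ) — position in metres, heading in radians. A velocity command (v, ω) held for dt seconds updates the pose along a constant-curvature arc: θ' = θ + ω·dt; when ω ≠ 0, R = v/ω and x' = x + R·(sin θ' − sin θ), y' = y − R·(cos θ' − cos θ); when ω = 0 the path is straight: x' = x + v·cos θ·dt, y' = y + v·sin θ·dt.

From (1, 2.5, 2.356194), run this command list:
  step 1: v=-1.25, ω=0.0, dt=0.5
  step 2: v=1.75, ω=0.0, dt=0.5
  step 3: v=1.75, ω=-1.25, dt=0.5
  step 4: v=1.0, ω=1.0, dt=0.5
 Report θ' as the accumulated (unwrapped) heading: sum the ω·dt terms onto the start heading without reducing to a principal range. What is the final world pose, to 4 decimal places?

(0.2337, 3.8969, 2.2312)

step 1: θ'=2.3562 (straight) → pose (1.4419, 2.0581, 2.3562)
step 2: θ'=2.3562 (straight) → pose (0.8232, 2.6768, 2.3562)
step 3: θ'=1.7312 (R=-1.4000) → pose (0.4311, 3.4431, 1.7312)
step 4: θ'=2.2312 (R=1.0000) → pose (0.2337, 3.8969, 2.2312)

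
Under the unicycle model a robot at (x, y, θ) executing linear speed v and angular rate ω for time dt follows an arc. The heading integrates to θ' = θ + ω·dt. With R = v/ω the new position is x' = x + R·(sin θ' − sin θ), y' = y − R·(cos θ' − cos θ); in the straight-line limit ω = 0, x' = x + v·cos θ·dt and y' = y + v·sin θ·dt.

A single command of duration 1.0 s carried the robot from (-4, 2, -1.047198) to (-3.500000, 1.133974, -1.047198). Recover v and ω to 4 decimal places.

v = 1.0000, ω = 0.0000

Δθ = -1.047198 − -1.047198 = 0.000000
ω = Δθ/dt = 0.000000/1.0 = 0.0000
ω = 0 → v = (Δx·cos θ + Δy·sin θ)/dt = 1.0000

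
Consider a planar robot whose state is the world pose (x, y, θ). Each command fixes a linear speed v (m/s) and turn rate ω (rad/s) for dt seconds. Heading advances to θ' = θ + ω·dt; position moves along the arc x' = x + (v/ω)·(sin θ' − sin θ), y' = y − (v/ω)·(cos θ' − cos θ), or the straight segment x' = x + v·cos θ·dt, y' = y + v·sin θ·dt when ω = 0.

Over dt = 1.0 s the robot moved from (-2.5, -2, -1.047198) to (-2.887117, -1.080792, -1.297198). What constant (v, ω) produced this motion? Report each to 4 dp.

Δθ = -1.297198 − -1.047198 = -0.250000
ω = Δθ/dt = -0.250000/1.0 = -0.2500
R = −Δy/(cos θ' − cos θ) = 4.0000
v = R·ω = 4.0000·-0.2500 = -1.0000

v = -1.0000, ω = -0.2500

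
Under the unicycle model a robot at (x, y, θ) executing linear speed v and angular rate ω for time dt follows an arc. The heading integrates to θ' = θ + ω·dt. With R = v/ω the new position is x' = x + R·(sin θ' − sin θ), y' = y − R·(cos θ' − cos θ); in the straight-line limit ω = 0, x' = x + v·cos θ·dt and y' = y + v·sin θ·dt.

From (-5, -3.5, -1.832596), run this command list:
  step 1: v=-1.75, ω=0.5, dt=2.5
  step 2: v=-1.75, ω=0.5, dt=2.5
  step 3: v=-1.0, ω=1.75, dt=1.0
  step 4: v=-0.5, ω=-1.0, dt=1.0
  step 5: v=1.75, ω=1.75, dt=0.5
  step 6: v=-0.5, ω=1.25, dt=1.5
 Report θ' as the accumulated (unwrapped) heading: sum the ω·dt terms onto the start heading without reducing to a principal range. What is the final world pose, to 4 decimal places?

step 1: θ'=-0.5826 (R=-3.5000) → pose (-6.4551, 0.3285, -0.5826)
step 2: θ'=0.6674 (R=-3.5000) → pose (-10.5471, 0.1549, 0.6674)
step 3: θ'=2.4174 (R=-0.5714) → pose (-10.5720, -0.7220, 2.4174)
step 4: θ'=1.4174 (R=0.5000) → pose (-10.4091, -1.1729, 1.4174)
step 5: θ'=2.2924 (R=1.0000) → pose (-10.6466, -0.3595, 2.2924)
step 6: θ'=4.1674 (R=-0.4000) → pose (-10.0043, -0.3026, 4.1674)

(-10.0043, -0.3026, 4.1674)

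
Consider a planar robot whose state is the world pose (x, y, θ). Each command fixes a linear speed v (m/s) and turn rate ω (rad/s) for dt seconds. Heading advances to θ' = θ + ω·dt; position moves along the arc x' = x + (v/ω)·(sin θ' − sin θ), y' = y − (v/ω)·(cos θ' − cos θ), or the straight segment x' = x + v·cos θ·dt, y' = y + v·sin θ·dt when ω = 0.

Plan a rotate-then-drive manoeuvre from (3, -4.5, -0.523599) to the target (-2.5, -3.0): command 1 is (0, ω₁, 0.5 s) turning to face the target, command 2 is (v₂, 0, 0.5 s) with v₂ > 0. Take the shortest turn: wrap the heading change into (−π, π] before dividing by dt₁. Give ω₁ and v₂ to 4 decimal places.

ω₁ = -5.7685, v₂ = 11.4018

heading to target = atan2(-3−-4.5, -2.5−3) = 2.8753
Δθ = wrap(2.8753 − -0.5236) = -2.8842; ω₁ = Δθ/dt₁ = -5.7685
distance = √((-2.5−3)² + (-3−-4.5)²) = 5.7009; v₂ = distance/dt₂ = 11.4018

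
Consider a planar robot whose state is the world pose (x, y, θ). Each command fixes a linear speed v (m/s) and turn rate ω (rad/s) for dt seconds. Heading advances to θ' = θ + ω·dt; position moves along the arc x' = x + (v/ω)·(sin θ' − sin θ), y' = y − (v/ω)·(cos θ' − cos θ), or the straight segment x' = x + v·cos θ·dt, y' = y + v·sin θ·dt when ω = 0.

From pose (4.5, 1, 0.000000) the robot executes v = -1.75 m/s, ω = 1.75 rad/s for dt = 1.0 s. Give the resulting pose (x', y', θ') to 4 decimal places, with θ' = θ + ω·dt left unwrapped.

(3.5160, -0.1782, 1.7500)

θ' = 0.0000 + 1.75·1.0 = 1.7500
R = v/ω = -1.75/1.75 = -1.0000
x' = 4.5 + -1.0000·(sin 1.7500 − sin 0.0000) = 3.5160
y' = 1 − -1.0000·(cos 1.7500 − cos 0.0000) = -0.1782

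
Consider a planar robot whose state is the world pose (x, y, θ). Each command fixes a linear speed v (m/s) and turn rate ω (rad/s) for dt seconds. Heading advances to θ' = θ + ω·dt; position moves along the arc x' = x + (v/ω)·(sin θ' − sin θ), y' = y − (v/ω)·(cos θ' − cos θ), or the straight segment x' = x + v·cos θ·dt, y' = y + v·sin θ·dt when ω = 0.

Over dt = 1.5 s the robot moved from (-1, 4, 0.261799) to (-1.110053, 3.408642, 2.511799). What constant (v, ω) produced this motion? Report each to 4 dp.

v = -0.5000, ω = 1.5000

Δθ = 2.511799 − 0.261799 = 2.250000
ω = Δθ/dt = 2.250000/1.5 = 1.5000
R = −Δy/(cos θ' − cos θ) = -0.3333
v = R·ω = -0.3333·1.5000 = -0.5000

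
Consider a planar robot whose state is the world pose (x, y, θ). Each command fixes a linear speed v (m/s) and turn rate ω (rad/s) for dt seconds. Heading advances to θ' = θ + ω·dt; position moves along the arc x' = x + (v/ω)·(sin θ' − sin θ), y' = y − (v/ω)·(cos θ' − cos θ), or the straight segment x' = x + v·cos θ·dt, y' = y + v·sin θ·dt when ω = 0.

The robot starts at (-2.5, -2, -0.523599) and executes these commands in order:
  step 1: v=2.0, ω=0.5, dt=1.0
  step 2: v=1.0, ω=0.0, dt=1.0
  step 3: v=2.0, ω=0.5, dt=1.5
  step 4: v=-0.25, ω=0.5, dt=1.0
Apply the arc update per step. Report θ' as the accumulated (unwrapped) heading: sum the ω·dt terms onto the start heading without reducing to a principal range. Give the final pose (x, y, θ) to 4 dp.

step 1: θ'=-0.0236 (R=4.0000) → pose (-0.5944, -2.5348, -0.0236)
step 2: θ'=-0.0236 (straight) → pose (0.4053, -2.5584, -0.0236)
step 3: θ'=0.7264 (R=4.0000) → pose (3.1565, -1.5498, 0.7264)
step 4: θ'=1.2264 (R=-0.5000) → pose (3.0179, -1.7547, 1.2264)

(3.0179, -1.7547, 1.2264)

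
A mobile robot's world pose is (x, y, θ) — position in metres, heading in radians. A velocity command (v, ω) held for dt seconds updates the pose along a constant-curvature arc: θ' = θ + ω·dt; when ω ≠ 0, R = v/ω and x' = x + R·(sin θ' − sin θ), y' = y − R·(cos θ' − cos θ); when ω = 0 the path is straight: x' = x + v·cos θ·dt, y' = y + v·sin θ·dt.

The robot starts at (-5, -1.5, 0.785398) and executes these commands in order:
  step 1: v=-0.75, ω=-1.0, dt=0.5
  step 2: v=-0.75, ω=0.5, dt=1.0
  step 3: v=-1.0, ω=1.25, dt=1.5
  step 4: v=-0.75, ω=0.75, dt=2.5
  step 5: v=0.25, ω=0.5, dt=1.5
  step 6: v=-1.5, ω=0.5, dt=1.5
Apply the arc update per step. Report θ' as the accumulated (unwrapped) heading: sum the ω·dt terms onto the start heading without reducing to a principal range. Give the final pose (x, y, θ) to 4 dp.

(-6.0279, -1.7097, 6.0354)

step 1: θ'=0.2854 (R=0.7500) → pose (-5.3192, -1.6893, 0.2854)
step 2: θ'=0.7854 (R=-1.5000) → pose (-5.9575, -2.0680, 0.7854)
step 3: θ'=2.6604 (R=-0.8000) → pose (-5.7621, -3.3428, 2.6604)
step 4: θ'=4.5354 (R=-1.0000) → pose (-4.3149, -2.6325, 4.5354)
step 5: θ'=5.2854 (R=0.5000) → pose (-4.2428, -2.9916, 5.2854)
step 6: θ'=6.0354 (R=-3.0000) → pose (-6.0279, -1.7097, 6.0354)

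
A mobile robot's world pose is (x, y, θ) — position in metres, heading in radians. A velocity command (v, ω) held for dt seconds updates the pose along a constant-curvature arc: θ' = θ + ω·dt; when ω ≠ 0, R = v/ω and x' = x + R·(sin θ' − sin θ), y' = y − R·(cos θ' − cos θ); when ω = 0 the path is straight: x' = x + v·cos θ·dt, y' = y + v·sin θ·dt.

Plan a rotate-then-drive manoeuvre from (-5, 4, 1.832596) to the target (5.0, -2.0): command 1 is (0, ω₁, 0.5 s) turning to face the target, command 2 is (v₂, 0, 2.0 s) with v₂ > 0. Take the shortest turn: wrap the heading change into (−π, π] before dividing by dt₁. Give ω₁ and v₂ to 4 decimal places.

heading to target = atan2(-2−4, 5−-5) = -0.5404
Δθ = wrap(-0.5404 − 1.8326) = -2.3730; ω₁ = Δθ/dt₁ = -4.7460
distance = √((5−-5)² + (-2−4)²) = 11.6619; v₂ = distance/dt₂ = 5.8310

ω₁ = -4.7460, v₂ = 5.8310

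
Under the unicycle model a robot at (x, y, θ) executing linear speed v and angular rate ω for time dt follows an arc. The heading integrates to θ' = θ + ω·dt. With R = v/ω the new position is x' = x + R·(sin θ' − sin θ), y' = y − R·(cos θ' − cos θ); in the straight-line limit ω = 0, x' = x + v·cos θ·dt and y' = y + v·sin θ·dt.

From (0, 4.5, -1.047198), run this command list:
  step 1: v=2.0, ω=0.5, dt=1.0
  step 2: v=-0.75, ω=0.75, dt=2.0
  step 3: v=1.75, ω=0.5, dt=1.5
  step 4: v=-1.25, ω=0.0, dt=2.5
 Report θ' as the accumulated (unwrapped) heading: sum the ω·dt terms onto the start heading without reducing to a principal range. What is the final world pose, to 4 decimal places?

step 1: θ'=-0.5472 (R=4.0000) → pose (1.3829, 3.0841, -0.5472)
step 2: θ'=0.9528 (R=-1.0000) → pose (0.0476, 2.8095, 0.9528)
step 3: θ'=1.7028 (R=3.5000) → pose (0.6645, 5.2981, 1.7028)
step 4: θ'=1.7028 (straight) → pose (1.0758, 2.2002, 1.7028)

(1.0758, 2.2002, 1.7028)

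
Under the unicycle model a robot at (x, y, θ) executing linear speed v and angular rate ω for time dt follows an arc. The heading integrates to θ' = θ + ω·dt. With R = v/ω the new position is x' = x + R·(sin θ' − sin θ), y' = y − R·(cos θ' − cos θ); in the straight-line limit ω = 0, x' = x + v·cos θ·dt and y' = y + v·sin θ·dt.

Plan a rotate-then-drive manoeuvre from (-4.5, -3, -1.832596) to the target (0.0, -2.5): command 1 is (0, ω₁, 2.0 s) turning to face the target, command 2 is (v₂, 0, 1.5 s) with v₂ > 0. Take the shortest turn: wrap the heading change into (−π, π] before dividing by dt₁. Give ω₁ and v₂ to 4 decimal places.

heading to target = atan2(-2.5−-3, 0−-4.5) = 0.1107
Δθ = wrap(0.1107 − -1.8326) = 1.9433; ω₁ = Δθ/dt₁ = 0.9716
distance = √((0−-4.5)² + (-2.5−-3)²) = 4.5277; v₂ = distance/dt₂ = 3.0185

ω₁ = 0.9716, v₂ = 3.0185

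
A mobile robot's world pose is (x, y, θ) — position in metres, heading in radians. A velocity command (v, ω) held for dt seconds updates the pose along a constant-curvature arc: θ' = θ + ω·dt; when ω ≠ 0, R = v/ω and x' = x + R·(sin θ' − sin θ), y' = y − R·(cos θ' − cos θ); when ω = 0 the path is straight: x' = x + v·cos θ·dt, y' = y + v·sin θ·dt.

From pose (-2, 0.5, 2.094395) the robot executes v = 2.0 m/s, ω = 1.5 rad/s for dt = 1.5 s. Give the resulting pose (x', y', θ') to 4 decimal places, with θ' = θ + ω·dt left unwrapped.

θ' = 2.0944 + 1.5·1.5 = 4.3444
R = v/ω = 2.0/1.5 = 1.3333
x' = -2 + 1.3333·(sin 4.3444 − sin 2.0944) = -4.3988
y' = 0.5 − 1.3333·(cos 4.3444 − cos 2.0944) = 0.3130

(-4.3988, 0.3130, 4.3444)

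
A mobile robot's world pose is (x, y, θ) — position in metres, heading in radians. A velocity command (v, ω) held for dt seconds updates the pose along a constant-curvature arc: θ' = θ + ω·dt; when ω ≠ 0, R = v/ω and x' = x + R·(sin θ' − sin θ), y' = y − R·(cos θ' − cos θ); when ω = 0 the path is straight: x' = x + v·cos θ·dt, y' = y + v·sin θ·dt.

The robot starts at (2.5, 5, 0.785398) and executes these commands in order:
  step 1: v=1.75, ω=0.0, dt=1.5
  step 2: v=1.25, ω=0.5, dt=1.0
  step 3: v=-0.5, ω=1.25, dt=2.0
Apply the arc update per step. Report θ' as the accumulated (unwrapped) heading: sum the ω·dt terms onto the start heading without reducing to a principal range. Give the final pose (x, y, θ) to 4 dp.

step 1: θ'=0.7854 (straight) → pose (4.3562, 6.8562, 0.7854)
step 2: θ'=1.2854 (R=2.5000) → pose (4.9873, 7.9201, 1.2854)
step 3: θ'=3.7854 (R=-0.4000) → pose (5.6112, 7.4875, 3.7854)

(5.6112, 7.4875, 3.7854)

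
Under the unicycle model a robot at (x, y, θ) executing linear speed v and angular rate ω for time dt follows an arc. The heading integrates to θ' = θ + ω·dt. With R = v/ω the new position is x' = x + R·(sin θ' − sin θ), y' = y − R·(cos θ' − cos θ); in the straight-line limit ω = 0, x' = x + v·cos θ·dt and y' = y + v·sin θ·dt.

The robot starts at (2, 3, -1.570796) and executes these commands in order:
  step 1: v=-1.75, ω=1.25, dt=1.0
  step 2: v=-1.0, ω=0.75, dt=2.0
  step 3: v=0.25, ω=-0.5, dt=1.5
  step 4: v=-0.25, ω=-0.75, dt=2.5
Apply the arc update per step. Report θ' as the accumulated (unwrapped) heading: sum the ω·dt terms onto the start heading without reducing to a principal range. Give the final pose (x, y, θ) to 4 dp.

step 1: θ'=-0.3208 (R=-1.4000) → pose (1.0415, 4.3286, -0.3208)
step 2: θ'=1.1792 (R=-1.3333) → pose (-0.6114, 3.5721, 1.1792)
step 3: θ'=0.4292 (R=-0.5000) → pose (-0.3573, 3.8360, 0.4292)
step 4: θ'=-1.4458 (R=0.3333) → pose (-0.8268, 4.0975, -1.4458)

(-0.8268, 4.0975, -1.4458)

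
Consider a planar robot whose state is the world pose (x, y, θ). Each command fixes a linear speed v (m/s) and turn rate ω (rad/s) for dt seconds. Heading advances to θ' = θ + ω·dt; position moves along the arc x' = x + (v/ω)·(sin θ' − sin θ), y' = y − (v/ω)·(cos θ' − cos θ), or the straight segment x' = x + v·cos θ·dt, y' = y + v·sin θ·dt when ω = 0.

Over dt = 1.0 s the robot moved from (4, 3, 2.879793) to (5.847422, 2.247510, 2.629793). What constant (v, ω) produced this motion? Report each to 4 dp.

v = -2.0000, ω = -0.2500

Δθ = 2.629793 − 2.879793 = -0.250000
ω = Δθ/dt = -0.250000/1.0 = -0.2500
R = Δx/(sin θ' − sin θ) = 8.0000
v = R·ω = 8.0000·-0.2500 = -2.0000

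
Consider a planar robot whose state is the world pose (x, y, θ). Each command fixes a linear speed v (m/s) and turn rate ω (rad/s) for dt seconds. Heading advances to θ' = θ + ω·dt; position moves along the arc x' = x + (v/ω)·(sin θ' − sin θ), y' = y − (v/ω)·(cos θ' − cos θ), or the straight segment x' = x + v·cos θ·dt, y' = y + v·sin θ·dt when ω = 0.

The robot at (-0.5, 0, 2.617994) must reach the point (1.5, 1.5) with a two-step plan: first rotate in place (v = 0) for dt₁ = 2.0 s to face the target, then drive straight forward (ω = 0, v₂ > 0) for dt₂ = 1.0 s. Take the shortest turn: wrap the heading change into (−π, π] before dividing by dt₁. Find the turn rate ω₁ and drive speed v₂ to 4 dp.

ω₁ = -0.9872, v₂ = 2.5000

heading to target = atan2(1.5−0, 1.5−-0.5) = 0.6435
Δθ = wrap(0.6435 − 2.6180) = -1.9745; ω₁ = Δθ/dt₁ = -0.9872
distance = √((1.5−-0.5)² + (1.5−0)²) = 2.5000; v₂ = distance/dt₂ = 2.5000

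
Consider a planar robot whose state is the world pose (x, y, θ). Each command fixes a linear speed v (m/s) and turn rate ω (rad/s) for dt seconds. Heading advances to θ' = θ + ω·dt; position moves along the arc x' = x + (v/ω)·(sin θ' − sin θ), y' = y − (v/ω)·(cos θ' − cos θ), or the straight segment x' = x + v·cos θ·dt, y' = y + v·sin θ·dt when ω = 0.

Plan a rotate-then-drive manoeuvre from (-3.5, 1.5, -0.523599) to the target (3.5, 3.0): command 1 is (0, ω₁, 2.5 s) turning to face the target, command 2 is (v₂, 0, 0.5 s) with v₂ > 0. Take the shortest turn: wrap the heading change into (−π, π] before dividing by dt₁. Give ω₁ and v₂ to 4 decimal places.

ω₁ = 0.2939, v₂ = 14.3178

heading to target = atan2(3−1.5, 3.5−-3.5) = 0.2111
Δθ = wrap(0.2111 − -0.5236) = 0.7347; ω₁ = Δθ/dt₁ = 0.2939
distance = √((3.5−-3.5)² + (3−1.5)²) = 7.1589; v₂ = distance/dt₂ = 14.3178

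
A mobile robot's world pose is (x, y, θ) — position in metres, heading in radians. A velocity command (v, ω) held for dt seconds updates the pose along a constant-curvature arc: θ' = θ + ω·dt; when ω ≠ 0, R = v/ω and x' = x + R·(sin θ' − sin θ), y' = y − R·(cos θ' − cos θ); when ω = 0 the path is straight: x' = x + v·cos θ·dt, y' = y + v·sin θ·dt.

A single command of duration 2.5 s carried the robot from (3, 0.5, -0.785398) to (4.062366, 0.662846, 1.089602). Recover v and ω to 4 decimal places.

v = 0.5000, ω = 0.7500

Δθ = 1.089602 − -0.785398 = 1.875000
ω = Δθ/dt = 1.875000/2.5 = 0.7500
R = Δx/(sin θ' − sin θ) = 0.6667
v = R·ω = 0.6667·0.7500 = 0.5000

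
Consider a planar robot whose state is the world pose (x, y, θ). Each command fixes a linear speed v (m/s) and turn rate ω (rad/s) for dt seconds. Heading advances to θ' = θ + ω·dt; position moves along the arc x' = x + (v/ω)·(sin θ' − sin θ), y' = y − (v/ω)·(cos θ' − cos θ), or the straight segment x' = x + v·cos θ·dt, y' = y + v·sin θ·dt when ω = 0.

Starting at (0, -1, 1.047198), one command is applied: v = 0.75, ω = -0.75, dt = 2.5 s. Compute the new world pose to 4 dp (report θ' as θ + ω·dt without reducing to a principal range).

θ' = 1.0472 + -0.75·2.5 = -0.8278
R = v/ω = 0.75/-0.75 = -1.0000
x' = 0 + -1.0000·(sin -0.8278 − sin 1.0472) = 1.6025
y' = -1 − -1.0000·(cos -0.8278 − cos 1.0472) = -0.8235

(1.6025, -0.8235, -0.8278)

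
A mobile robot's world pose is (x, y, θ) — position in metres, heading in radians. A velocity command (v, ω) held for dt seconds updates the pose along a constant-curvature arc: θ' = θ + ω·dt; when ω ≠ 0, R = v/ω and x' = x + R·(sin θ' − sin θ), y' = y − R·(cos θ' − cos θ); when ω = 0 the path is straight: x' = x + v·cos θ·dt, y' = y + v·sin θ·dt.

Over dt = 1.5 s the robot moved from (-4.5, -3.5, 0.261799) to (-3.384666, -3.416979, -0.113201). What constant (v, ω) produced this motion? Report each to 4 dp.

Δθ = -0.113201 − 0.261799 = -0.375000
ω = Δθ/dt = -0.375000/1.5 = -0.2500
R = Δx/(sin θ' − sin θ) = -3.0000
v = R·ω = -3.0000·-0.2500 = 0.7500

v = 0.7500, ω = -0.2500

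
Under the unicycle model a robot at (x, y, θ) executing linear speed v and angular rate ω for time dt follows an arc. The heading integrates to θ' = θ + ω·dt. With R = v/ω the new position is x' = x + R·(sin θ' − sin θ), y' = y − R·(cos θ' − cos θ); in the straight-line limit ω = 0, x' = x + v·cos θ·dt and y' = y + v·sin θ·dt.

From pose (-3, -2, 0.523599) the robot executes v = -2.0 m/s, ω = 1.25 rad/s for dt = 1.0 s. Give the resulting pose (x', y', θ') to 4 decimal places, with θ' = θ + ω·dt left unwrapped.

θ' = 0.5236 + 1.25·1.0 = 1.7736
R = v/ω = -2.0/1.25 = -1.6000
x' = -3 + -1.6000·(sin 1.7736 − sin 0.5236) = -3.7672
y' = -2 − -1.6000·(cos 1.7736 − cos 0.5236) = -3.7079

(-3.7672, -3.7079, 1.7736)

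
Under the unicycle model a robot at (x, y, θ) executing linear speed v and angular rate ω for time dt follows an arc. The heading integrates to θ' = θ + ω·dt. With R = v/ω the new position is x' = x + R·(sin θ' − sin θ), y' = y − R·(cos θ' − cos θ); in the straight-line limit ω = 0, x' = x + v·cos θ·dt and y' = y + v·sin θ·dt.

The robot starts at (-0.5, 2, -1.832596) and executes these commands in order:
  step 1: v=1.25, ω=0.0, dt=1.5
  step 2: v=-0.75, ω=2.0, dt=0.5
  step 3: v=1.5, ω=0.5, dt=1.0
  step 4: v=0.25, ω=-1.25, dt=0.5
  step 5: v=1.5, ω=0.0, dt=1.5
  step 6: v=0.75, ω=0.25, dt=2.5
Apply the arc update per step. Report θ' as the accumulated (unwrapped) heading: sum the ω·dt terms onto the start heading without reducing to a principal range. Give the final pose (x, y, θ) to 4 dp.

step 1: θ'=-1.8326 (straight) → pose (-0.9853, 0.1889, -1.8326)
step 2: θ'=-0.8326 (R=-0.3750) → pose (-1.0701, 0.5383, -0.8326)
step 3: θ'=-0.3326 (R=3.0000) → pose (0.1694, -0.2784, -0.3326)
step 4: θ'=-0.9576 (R=-0.2000) → pose (0.2677, -0.3524, -0.9576)
step 5: θ'=-0.9576 (straight) → pose (1.5625, -2.1924, -0.9576)
step 6: θ'=-0.3326 (R=3.0000) → pose (3.0365, -3.3016, -0.3326)

(3.0365, -3.3016, -0.3326)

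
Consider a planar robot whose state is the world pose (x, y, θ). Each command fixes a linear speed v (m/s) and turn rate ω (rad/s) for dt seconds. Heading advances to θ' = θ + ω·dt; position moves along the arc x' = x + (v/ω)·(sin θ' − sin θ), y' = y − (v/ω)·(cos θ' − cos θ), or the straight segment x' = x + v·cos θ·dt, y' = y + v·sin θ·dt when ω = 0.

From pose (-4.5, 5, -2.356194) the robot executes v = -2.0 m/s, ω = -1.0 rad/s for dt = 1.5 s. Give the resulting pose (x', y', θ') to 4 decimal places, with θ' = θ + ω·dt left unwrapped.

(-1.7752, 5.0965, -3.8562)

θ' = -2.3562 + -1.0·1.5 = -3.8562
R = v/ω = -2.0/-1.0 = 2.0000
x' = -4.5 + 2.0000·(sin -3.8562 − sin -2.3562) = -1.7752
y' = 5 − 2.0000·(cos -3.8562 − cos -2.3562) = 5.0965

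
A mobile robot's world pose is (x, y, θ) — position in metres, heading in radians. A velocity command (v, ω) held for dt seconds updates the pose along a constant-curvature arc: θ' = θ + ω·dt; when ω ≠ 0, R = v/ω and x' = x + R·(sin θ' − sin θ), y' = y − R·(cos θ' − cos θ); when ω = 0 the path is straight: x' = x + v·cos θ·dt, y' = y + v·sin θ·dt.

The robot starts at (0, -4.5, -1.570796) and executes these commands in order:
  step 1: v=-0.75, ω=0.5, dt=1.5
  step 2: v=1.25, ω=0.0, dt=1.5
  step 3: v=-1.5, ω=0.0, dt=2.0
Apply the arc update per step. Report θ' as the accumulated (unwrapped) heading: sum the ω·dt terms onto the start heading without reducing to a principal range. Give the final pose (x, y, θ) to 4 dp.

(-1.1693, -2.6544, -0.8208)

step 1: θ'=-0.8208 (R=-1.5000) → pose (-0.4025, -3.4775, -0.8208)
step 2: θ'=-0.8208 (straight) → pose (0.8756, -4.8495, -0.8208)
step 3: θ'=-0.8208 (straight) → pose (-1.1693, -2.6544, -0.8208)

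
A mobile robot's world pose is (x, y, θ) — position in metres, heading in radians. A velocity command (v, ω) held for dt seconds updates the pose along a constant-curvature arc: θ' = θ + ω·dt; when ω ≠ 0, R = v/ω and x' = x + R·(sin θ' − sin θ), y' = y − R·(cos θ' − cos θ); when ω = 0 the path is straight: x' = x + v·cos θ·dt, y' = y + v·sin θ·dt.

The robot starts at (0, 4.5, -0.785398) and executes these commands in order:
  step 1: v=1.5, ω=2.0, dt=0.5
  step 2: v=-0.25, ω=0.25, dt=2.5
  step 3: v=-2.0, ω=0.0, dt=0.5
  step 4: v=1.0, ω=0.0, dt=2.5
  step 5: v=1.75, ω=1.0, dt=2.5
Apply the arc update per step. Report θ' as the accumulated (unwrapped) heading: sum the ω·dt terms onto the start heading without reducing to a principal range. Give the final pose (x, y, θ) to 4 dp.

(-0.4866, 7.9892, 3.3396)

step 1: θ'=0.2146 (R=0.7500) → pose (0.6900, 4.2975, 0.2146)
step 2: θ'=0.8396 (R=-1.0000) → pose (0.1586, 3.9882, 0.8396)
step 3: θ'=0.8396 (straight) → pose (-0.5091, 3.2439, 0.8396)
step 4: θ'=0.8396 (straight) → pose (1.1603, 5.1048, 0.8396)
step 5: θ'=3.3396 (R=1.7500) → pose (-0.4866, 7.9892, 3.3396)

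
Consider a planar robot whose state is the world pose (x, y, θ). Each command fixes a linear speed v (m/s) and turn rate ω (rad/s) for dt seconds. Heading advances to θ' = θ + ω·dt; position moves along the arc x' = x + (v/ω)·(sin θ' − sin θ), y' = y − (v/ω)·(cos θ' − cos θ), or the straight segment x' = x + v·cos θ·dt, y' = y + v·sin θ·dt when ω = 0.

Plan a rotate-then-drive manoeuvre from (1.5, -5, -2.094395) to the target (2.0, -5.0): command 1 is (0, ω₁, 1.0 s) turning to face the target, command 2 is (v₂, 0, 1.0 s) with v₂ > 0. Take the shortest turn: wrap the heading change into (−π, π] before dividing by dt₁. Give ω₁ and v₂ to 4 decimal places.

ω₁ = 2.0944, v₂ = 0.5000

heading to target = atan2(-5−-5, 2−1.5) = 0.0000
Δθ = wrap(0.0000 − -2.0944) = 2.0944; ω₁ = Δθ/dt₁ = 2.0944
distance = √((2−1.5)² + (-5−-5)²) = 0.5000; v₂ = distance/dt₂ = 0.5000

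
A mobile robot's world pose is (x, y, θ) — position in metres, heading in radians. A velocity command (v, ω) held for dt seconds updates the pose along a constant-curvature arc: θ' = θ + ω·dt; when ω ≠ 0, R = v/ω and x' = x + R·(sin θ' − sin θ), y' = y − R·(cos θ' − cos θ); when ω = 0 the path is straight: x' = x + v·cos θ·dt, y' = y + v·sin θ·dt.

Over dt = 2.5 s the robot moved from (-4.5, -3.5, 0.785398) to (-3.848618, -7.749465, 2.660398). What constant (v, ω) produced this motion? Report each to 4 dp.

Δθ = 2.660398 − 0.785398 = 1.875000
ω = Δθ/dt = 1.875000/2.5 = 0.7500
R = −Δy/(cos θ' − cos θ) = -2.6667
v = R·ω = -2.6667·0.7500 = -2.0000

v = -2.0000, ω = 0.7500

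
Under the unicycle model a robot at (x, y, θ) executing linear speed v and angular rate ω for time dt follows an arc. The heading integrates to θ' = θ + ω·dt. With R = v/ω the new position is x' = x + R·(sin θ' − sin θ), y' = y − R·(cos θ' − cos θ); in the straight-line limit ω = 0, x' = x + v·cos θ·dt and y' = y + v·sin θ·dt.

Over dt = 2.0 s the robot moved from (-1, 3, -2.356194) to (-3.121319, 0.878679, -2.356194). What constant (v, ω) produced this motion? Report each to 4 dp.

Δθ = -2.356194 − -2.356194 = 0.000000
ω = Δθ/dt = 0.000000/2.0 = 0.0000
ω = 0 → v = (Δx·cos θ + Δy·sin θ)/dt = 1.5000

v = 1.5000, ω = 0.0000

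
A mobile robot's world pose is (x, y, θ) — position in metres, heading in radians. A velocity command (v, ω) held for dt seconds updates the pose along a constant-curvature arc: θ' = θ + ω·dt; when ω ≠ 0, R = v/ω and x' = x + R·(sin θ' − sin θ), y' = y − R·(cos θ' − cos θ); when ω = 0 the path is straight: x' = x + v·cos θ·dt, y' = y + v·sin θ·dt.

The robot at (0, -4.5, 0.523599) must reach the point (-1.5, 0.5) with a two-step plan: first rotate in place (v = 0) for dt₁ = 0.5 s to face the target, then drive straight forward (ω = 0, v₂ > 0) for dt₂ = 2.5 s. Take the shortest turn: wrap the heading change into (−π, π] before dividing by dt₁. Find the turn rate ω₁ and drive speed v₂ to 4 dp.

heading to target = atan2(0.5−-4.5, -1.5−0) = 1.8623
Δθ = wrap(1.8623 − 0.5236) = 1.3387; ω₁ = Δθ/dt₁ = 2.6773
distance = √((-1.5−0)² + (0.5−-4.5)²) = 5.2202; v₂ = distance/dt₂ = 2.0881

ω₁ = 2.6773, v₂ = 2.0881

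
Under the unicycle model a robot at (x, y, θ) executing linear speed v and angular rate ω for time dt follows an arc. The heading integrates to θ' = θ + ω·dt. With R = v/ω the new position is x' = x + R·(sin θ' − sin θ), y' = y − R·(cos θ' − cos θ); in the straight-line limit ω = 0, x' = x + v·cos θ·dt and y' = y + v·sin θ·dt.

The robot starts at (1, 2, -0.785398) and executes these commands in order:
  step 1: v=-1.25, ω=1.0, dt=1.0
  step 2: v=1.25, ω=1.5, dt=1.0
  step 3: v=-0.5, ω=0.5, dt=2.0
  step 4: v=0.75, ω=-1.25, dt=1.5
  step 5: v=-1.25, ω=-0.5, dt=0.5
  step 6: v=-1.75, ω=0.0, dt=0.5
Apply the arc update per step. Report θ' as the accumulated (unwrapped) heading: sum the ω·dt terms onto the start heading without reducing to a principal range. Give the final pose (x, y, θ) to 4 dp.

(-0.3236, 2.5559, 0.5896)

step 1: θ'=0.2146 (R=-1.2500) → pose (-0.1501, 2.3374, 0.2146)
step 2: θ'=1.7146 (R=0.8333) → pose (0.4972, 3.2711, 1.7146)
step 3: θ'=2.7146 (R=-1.0000) → pose (1.0727, 2.5042, 2.7146)
step 4: θ'=0.8396 (R=-0.6000) → pose (0.8746, 3.4510, 0.8396)
step 5: θ'=0.5896 (R=2.5000) → pose (0.4037, 3.0425, 0.5896)
step 6: θ'=0.5896 (straight) → pose (-0.3236, 2.5559, 0.5896)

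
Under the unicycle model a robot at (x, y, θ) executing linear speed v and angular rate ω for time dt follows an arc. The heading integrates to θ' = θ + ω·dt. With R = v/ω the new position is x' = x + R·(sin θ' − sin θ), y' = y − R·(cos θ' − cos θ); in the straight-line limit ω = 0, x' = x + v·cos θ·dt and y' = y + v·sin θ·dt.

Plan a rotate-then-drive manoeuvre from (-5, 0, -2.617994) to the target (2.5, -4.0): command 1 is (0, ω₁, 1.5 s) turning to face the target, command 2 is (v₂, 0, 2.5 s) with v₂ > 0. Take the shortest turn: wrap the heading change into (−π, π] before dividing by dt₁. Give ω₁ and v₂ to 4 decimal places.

ω₁ = 1.4187, v₂ = 3.4000

heading to target = atan2(-4−0, 2.5−-5) = -0.4900
Δθ = wrap(-0.4900 − -2.6180) = 2.1280; ω₁ = Δθ/dt₁ = 1.4187
distance = √((2.5−-5)² + (-4−0)²) = 8.5000; v₂ = distance/dt₂ = 3.4000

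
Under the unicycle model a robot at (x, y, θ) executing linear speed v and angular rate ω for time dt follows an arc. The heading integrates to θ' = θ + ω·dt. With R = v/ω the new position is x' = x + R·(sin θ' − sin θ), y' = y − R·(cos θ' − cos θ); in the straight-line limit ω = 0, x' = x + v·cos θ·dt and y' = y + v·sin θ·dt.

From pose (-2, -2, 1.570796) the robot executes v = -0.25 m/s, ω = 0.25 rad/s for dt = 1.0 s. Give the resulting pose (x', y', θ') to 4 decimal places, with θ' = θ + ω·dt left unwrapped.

(-1.9689, -2.2474, 1.8208)

θ' = 1.5708 + 0.25·1.0 = 1.8208
R = v/ω = -0.25/0.25 = -1.0000
x' = -2 + -1.0000·(sin 1.8208 − sin 1.5708) = -1.9689
y' = -2 − -1.0000·(cos 1.8208 − cos 1.5708) = -2.2474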